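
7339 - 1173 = 6166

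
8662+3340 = 12002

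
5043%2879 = 2164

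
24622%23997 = 625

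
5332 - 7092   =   - 1760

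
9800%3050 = 650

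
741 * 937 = 694317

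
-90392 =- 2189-88203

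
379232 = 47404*8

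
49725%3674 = 1963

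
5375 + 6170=11545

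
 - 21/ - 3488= 21/3488 = 0.01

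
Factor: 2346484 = 2^2* 7^1*181^1*463^1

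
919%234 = 217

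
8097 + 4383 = 12480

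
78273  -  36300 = 41973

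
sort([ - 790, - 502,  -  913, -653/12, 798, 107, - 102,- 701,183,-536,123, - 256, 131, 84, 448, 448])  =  [ - 913, -790,-701, - 536, - 502, - 256, - 102, - 653/12, 84, 107, 123 , 131,183,448,448,798 ]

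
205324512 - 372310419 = -166985907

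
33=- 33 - - 66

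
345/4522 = 345/4522 = 0.08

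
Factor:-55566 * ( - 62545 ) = 2^1*3^4*5^1*7^4 * 1787^1 =3475375470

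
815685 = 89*9165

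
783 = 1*783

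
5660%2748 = 164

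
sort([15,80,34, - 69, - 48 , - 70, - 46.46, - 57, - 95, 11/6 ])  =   [ - 95, - 70, - 69, - 57,  -  48,  -  46.46 , 11/6, 15,34 , 80]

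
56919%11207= 884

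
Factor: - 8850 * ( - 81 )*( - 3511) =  - 2^1*3^5*5^2 * 59^1*3511^1 = - 2516860350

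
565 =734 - 169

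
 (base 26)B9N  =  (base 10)7693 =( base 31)805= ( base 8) 17015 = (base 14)2B37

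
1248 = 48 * 26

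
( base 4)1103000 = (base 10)5312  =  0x14c0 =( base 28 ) 6lk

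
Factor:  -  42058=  - 2^1*17^1 * 1237^1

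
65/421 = 65/421 = 0.15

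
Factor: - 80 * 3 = - 2^4*3^1*5^1 =- 240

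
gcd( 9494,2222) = 202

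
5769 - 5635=134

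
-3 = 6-9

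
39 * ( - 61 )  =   - 2379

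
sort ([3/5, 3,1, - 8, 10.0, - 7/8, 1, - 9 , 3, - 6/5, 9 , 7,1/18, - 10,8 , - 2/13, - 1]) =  [  -  10, -9, - 8, - 6/5,-1, - 7/8,-2/13,1/18,3/5, 1 , 1, 3,3,7, 8,9, 10.0]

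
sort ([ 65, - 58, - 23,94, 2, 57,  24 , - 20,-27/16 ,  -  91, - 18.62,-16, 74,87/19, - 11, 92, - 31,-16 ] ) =[ - 91, - 58, - 31, - 23, - 20, - 18.62 ,-16, - 16, - 11 , - 27/16, 2,87/19 , 24,  57, 65,  74, 92,94] 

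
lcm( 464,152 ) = 8816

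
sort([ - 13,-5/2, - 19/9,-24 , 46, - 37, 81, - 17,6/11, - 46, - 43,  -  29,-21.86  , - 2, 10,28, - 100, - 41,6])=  [-100, - 46,  -  43, - 41, - 37, - 29 , - 24, - 21.86, - 17,  -  13, - 5/2  , - 19/9, - 2  ,  6/11,  6,10, 28, 46,81 ] 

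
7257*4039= 29311023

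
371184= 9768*38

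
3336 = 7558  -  4222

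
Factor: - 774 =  - 2^1*3^2 *43^1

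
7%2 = 1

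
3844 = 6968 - 3124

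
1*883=883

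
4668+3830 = 8498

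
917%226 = 13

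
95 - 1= 94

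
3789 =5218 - 1429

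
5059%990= 109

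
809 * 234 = 189306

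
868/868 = 1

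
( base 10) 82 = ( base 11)75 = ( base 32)2I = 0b1010010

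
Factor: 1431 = 3^3*53^1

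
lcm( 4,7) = 28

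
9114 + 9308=18422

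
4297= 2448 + 1849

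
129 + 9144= 9273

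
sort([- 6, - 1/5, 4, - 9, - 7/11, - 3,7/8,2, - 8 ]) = [ - 9, - 8, - 6, - 3, - 7/11, - 1/5,7/8,2,4]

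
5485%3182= 2303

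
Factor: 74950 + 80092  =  2^1*77521^1 = 155042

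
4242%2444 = 1798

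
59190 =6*9865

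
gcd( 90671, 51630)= 1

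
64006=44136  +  19870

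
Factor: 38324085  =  3^1*5^1*79^1 * 32341^1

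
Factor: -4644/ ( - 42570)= 6/55 =2^1 * 3^1*5^(-1) * 11^ ( - 1)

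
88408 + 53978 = 142386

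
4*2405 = 9620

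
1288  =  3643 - 2355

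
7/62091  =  7/62091 = 0.00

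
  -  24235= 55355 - 79590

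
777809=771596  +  6213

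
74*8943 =661782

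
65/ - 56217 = -65/56217 =-0.00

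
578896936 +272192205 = 851089141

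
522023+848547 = 1370570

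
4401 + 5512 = 9913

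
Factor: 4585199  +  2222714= 7^2*138937^1 = 6807913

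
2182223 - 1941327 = 240896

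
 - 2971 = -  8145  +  5174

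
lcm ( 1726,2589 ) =5178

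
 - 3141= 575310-578451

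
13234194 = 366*36159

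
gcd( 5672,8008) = 8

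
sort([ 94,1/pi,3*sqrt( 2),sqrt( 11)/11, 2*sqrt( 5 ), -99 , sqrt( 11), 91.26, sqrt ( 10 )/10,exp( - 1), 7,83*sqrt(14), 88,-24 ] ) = [  -  99, - 24, sqrt( 11) /11, sqrt ( 10)/10, 1/pi,  exp( - 1 ),sqrt( 11 ), 3*sqrt( 2 ),2*sqrt( 5 ), 7,88, 91.26, 94, 83 * sqrt( 14 )]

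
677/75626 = 677/75626 = 0.01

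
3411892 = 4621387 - 1209495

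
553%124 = 57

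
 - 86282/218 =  - 396+23/109 = - 395.79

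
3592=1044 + 2548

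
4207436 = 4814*874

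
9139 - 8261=878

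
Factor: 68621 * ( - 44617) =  - 3061663157 = - 7^1*9803^1*44617^1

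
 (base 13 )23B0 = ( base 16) 13B4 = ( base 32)4tk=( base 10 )5044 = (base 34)4CC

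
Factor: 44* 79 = 3476 = 2^2*11^1 *79^1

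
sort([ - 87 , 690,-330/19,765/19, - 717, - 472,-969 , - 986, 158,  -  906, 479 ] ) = [ - 986, - 969, - 906,-717, - 472 , - 87,-330/19, 765/19,158, 479, 690 ] 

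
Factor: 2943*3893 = 3^3 * 17^1*109^1*229^1 = 11457099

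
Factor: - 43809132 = -2^2*3^1 * 3650761^1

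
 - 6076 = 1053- 7129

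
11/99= 1/9 = 0.11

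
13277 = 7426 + 5851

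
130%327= 130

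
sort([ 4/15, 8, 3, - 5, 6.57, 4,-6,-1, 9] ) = [ - 6,-5, - 1, 4/15, 3, 4, 6.57,8, 9 ] 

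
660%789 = 660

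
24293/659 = 36 + 569/659 = 36.86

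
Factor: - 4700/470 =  - 2^1*5^1 = -10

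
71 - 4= 67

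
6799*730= 4963270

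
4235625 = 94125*45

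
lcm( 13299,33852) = 372372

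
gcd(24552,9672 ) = 744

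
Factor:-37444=-2^2*11^1*23^1*37^1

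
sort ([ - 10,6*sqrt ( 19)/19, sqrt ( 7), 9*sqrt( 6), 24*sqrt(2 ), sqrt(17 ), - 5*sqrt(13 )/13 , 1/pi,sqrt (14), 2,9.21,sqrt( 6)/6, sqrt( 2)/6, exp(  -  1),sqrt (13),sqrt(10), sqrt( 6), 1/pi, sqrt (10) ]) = [ - 10,-5*sqrt( 13) /13, sqrt( 2 )/6,1/pi,1/pi, exp( - 1), sqrt(6) /6, 6*sqrt(19)/19, 2, sqrt(6), sqrt( 7 ), sqrt ( 10), sqrt ( 10), sqrt( 13) , sqrt( 14) , sqrt( 17 ), 9.21, 9*sqrt ( 6), 24*sqrt(2 )] 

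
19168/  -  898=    - 9584/449 = - 21.35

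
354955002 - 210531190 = 144423812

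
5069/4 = 5069/4= 1267.25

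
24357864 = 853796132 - 829438268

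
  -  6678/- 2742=1113/457 =2.44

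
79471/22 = 79471/22 = 3612.32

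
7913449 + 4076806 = 11990255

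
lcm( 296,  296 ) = 296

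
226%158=68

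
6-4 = 2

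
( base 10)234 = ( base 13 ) 150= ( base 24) 9i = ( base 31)7H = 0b11101010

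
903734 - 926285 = -22551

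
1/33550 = 1/33550 = 0.00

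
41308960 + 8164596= 49473556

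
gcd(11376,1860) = 12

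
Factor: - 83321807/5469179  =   -349^(  -  1)*1523^1 * 15671^( - 1 )*54709^1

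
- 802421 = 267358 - 1069779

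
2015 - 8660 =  -6645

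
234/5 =234/5 =46.80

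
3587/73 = 49 + 10/73 = 49.14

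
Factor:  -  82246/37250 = -41123/18625 = - 5^( -3 )*17^1 * 41^1*59^1*149^(-1 )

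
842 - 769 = 73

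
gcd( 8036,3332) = 196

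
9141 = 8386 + 755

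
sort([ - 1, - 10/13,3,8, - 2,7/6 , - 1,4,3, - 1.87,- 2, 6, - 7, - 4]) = [ - 7,-4,-2, - 2, - 1.87, - 1, - 1, - 10/13, 7/6,3, 3, 4,6,8 ]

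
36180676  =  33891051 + 2289625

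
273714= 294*931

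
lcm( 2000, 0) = 0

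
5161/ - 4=-5161/4 = -1290.25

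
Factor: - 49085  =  - 5^1*9817^1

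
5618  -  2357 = 3261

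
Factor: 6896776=2^3* 862097^1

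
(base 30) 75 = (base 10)215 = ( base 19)B6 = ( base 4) 3113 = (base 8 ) 327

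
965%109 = 93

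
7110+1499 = 8609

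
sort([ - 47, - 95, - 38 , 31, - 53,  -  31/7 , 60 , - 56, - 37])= [-95, - 56 , - 53 ,  -  47, - 38,-37,  -  31/7,  31, 60] 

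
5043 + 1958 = 7001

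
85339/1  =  85339 = 85339.00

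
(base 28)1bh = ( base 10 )1109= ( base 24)1M5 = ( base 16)455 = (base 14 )593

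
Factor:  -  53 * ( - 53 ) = 2809 = 53^2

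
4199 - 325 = 3874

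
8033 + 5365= 13398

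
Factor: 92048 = 2^4*11^1*523^1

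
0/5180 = 0 = 0.00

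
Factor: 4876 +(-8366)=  - 2^1*5^1*349^1 = - 3490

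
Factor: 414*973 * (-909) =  - 2^1*3^4*7^1*23^1*101^1*139^1 = - 366165198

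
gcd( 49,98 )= 49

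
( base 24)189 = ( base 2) 1100001001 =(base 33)NI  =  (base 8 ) 1411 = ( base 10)777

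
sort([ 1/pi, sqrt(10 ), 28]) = [ 1/pi,sqrt(10), 28]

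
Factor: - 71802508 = - 2^2*73^1*245899^1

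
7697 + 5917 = 13614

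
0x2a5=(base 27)P2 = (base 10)677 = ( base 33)kh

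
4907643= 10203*481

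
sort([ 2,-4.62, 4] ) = [ - 4.62,2, 4]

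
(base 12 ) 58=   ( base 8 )104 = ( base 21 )35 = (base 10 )68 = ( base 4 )1010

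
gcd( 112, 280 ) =56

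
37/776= 37/776 = 0.05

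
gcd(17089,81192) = 1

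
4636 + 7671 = 12307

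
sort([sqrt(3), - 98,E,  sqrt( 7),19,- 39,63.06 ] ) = [ - 98, - 39,sqrt( 3), sqrt (7), E, 19 , 63.06 ]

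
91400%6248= 3928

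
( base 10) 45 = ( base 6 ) 113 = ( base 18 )29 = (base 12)39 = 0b101101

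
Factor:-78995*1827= -144323865= - 3^2 * 5^1*7^2*29^1*37^1*61^1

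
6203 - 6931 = - 728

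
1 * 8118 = 8118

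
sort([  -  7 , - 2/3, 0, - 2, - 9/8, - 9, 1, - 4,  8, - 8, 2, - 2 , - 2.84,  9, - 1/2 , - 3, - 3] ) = [ - 9, - 8, - 7 , - 4 , - 3, - 3, - 2.84, - 2, -2,  -  9/8 , - 2/3, - 1/2,0 , 1 , 2, 8, 9 ]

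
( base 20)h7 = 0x15b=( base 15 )182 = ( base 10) 347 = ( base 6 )1335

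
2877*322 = 926394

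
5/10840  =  1/2168 = 0.00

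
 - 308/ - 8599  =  308/8599=0.04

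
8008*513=4108104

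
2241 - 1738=503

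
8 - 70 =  - 62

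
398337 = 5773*69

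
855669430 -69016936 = 786652494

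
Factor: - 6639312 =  - 2^4 * 3^1*138319^1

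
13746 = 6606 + 7140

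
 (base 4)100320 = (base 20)2E0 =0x438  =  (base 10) 1080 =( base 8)2070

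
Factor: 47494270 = 2^1 * 5^1*4749427^1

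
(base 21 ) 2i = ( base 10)60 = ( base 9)66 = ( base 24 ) 2C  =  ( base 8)74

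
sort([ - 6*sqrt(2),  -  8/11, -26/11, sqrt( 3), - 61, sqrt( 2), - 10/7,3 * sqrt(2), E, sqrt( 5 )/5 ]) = [ - 61, - 6*sqrt( 2), - 26/11, -10/7, - 8/11,  sqrt( 5 )/5 , sqrt( 2),sqrt( 3),E, 3*sqrt( 2 )] 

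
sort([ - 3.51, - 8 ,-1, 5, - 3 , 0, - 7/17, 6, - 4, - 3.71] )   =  [ - 8, -4, - 3.71, - 3.51 , - 3, - 1,  -  7/17,0,  5, 6] 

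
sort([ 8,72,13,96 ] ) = [8,13, 72,96] 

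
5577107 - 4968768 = 608339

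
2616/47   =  55 + 31/47 = 55.66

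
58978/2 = 29489 = 29489.00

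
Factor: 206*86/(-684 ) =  -3^( - 2 )*19^( - 1) * 43^1 * 103^1=- 4429/171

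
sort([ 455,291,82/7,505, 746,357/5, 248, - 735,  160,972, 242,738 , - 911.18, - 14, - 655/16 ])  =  [-911.18, - 735, - 655/16,-14, 82/7,357/5,160,242,248, 291 , 455, 505,738,746,972]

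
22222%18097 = 4125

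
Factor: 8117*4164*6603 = 223176038364 = 2^2*3^2*31^1*71^1*347^1*8117^1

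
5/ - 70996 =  - 5/70996 = -  0.00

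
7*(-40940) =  -286580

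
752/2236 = 188/559 = 0.34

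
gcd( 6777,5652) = 9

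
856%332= 192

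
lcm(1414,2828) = 2828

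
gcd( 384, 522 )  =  6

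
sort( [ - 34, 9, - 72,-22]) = [  -  72, - 34, - 22, 9]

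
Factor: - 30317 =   -  7^1*61^1*71^1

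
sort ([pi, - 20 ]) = [ - 20, pi]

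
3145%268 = 197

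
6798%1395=1218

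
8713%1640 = 513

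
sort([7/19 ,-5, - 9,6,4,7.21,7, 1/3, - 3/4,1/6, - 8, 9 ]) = [-9,- 8, - 5, - 3/4, 1/6, 1/3, 7/19, 4, 6, 7,7.21,9]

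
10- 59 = -49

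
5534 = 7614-2080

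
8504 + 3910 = 12414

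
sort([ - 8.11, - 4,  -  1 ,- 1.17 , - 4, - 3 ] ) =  [ - 8.11,  -  4, - 4, - 3, - 1.17, - 1]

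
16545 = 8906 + 7639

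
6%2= 0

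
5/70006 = 5/70006 = 0.00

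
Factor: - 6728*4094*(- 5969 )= 2^4*23^1* 29^2*47^1*89^1*127^1=164412714608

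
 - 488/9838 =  - 1 + 4675/4919  =  - 0.05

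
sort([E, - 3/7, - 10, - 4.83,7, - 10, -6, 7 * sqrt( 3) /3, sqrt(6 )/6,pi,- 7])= [ - 10,-10, - 7,-6, - 4.83, - 3/7,sqrt(6 )/6,E,pi, 7*sqrt( 3 ) /3,7]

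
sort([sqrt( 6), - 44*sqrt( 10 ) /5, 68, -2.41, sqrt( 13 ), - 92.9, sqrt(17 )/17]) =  [- 92.9, -44*sqrt(10 )/5, - 2.41, sqrt(17)/17, sqrt( 6 ), sqrt( 13), 68] 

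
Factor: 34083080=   2^3*5^1*617^1*1381^1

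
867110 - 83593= 783517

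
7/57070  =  7/57070=0.00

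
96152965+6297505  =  102450470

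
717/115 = 6 + 27/115 =6.23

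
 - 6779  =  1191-7970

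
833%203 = 21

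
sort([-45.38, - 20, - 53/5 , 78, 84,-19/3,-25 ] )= [ - 45.38 , - 25,-20, - 53/5,-19/3,  78,84]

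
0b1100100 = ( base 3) 10201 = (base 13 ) 79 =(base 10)100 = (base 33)31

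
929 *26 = 24154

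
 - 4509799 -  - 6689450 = 2179651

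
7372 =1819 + 5553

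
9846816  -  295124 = 9551692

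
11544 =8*1443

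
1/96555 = 1/96555=0.00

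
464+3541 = 4005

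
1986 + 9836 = 11822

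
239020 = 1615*148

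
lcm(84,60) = 420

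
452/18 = 226/9 = 25.11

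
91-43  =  48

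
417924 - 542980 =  - 125056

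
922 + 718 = 1640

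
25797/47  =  25797/47 =548.87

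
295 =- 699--994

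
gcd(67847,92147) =1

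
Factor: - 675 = -3^3*5^2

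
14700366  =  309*47574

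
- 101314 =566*( - 179)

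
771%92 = 35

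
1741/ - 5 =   -  1741/5= - 348.20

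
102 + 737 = 839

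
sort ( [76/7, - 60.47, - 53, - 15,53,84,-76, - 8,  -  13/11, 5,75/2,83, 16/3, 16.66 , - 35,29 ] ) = [-76, - 60.47, - 53, - 35, - 15, - 8, - 13/11,5, 16/3,76/7 , 16.66, 29, 75/2,53,83, 84]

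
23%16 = 7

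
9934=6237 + 3697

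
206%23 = 22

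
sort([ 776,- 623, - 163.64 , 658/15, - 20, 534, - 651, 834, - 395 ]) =[-651, - 623, - 395, - 163.64, - 20,658/15,534 , 776, 834 ] 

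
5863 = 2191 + 3672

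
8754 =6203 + 2551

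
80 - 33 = 47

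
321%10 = 1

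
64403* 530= 34133590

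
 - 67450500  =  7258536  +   - 74709036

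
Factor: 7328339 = 1129^1*6491^1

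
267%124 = 19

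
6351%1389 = 795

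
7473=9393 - 1920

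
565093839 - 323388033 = 241705806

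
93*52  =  4836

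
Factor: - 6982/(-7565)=2^1 * 5^( - 1 )*17^ ( - 1 )*89^( - 1 )*3491^1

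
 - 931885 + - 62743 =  - 994628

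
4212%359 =263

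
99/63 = 1 + 4/7 =1.57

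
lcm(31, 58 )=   1798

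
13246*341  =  4516886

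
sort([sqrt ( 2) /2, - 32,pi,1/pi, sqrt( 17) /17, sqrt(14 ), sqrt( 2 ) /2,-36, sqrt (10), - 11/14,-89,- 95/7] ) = [-89,-36, - 32, -95/7, - 11/14,sqrt( 17 ) /17,1/pi,  sqrt(2)/2, sqrt( 2) /2,pi,sqrt (10 ), sqrt( 14 )]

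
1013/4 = 1013/4=253.25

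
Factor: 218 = 2^1*109^1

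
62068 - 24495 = 37573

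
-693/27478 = - 63/2498 = - 0.03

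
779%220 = 119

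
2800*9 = 25200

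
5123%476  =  363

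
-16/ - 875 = 16/875 = 0.02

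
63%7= 0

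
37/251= 37/251 = 0.15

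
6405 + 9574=15979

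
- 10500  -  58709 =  - 69209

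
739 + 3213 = 3952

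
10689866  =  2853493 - -7836373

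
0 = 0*30054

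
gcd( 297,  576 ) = 9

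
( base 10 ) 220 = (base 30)7A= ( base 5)1340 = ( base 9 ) 264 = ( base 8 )334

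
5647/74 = 76 + 23/74 = 76.31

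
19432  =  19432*1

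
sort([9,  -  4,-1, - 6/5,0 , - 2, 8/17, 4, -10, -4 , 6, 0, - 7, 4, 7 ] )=[ - 10, - 7, - 4,-4 , - 2 , - 6/5, - 1,0, 0 , 8/17, 4, 4, 6, 7, 9 ] 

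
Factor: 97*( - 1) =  - 97^1 = - 97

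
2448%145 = 128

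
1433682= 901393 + 532289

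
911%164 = 91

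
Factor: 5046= 2^1*3^1 * 29^2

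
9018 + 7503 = 16521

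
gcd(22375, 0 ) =22375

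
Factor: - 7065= - 3^2*5^1*157^1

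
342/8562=57/1427 = 0.04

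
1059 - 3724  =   - 2665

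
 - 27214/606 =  - 13607/303 = - 44.91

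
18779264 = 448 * 41918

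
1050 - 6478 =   -  5428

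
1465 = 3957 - 2492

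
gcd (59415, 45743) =1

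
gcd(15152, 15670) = 2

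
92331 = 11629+80702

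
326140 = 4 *81535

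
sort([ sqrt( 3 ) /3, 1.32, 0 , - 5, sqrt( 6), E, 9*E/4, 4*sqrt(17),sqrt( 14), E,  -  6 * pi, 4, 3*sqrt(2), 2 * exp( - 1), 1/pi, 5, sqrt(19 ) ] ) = [-6*pi, - 5,0, 1/pi , sqrt( 3 ) /3,2*exp( - 1),1.32, sqrt(6 ), E , E,sqrt (14 ), 4, 3 * sqrt ( 2 ),sqrt (19),5  ,  9*E/4,4*sqrt( 17)]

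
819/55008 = 91/6112 = 0.01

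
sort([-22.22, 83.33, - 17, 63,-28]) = [  -  28,-22.22, -17,  63, 83.33 ]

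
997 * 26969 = 26888093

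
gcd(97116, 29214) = 6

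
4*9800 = 39200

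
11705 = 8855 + 2850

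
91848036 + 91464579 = 183312615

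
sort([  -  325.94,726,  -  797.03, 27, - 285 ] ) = [  -  797.03,-325.94,  -  285, 27,726]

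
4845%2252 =341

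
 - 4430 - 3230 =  - 7660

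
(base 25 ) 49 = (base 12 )91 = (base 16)6D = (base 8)155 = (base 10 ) 109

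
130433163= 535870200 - 405437037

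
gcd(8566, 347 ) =1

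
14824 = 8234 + 6590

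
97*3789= 367533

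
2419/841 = 2419/841 = 2.88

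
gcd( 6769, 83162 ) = 967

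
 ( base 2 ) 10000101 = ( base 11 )111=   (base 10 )133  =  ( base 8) 205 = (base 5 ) 1013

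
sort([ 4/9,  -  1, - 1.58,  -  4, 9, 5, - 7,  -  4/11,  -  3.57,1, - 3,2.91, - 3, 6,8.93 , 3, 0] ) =[ - 7,-4 , - 3.57, - 3,- 3, - 1.58,-1,-4/11,0,4/9,1,2.91, 3,5, 6, 8.93, 9 ] 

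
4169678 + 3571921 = 7741599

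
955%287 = 94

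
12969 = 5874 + 7095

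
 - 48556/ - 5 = 48556/5 = 9711.20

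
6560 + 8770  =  15330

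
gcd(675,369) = 9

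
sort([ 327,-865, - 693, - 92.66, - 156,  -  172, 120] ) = [ - 865,-693, - 172,-156, - 92.66, 120 , 327]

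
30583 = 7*4369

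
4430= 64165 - 59735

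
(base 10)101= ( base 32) 35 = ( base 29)3E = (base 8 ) 145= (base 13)7A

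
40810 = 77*530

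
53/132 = 53/132=0.40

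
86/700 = 43/350 = 0.12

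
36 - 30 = 6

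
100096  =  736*136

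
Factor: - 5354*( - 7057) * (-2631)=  - 99407541318 = - 2^1*3^1*877^1*2677^1*7057^1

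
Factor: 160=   2^5*5^1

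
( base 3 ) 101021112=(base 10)7493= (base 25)boi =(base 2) 1110101000101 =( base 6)54405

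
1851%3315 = 1851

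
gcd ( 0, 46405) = 46405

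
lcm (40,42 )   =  840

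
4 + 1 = 5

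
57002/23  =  2478 + 8/23 = 2478.35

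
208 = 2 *104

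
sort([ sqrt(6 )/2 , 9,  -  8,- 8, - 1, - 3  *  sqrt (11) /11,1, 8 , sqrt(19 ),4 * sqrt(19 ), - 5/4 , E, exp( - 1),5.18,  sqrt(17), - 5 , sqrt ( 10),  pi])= [  -  8, - 8,  -  5 , - 5/4,- 1, - 3*sqrt (11 )/11,exp( - 1), 1,sqrt ( 6 )/2,E, pi , sqrt( 10 ), sqrt (17 ), sqrt(19), 5.18,8, 9 , 4*sqrt( 19)] 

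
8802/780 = 1467/130 = 11.28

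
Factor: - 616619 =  - 347^1*1777^1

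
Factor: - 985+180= - 805 = - 5^1*7^1*23^1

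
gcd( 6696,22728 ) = 24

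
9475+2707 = 12182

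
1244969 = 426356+818613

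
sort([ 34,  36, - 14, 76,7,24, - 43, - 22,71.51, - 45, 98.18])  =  [ - 45, - 43, - 22, - 14 , 7, 24,34,36 , 71.51, 76,98.18] 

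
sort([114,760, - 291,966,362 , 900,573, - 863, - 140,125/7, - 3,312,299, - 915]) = [ - 915 ,-863, - 291, - 140,-3,  125/7,114 , 299,  312, 362,573,760,900,966 ]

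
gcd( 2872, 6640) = 8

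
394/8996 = 197/4498= 0.04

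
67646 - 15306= 52340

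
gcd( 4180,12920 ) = 380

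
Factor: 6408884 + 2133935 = 8542819 = 37^1*373^1*619^1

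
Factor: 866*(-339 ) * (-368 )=2^5*3^1 * 23^1 * 113^1 * 433^1 = 108035232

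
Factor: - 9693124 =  - 2^2*7^1*103^1*3361^1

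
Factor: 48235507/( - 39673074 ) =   -  2^(-1)*3^(  -  1)*7^( - 1)*691^( - 1) * 1367^(-1 )*48235507^1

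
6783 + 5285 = 12068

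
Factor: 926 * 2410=2231660  =  2^2*5^1*241^1*463^1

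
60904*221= 13459784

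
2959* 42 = 124278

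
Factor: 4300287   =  3^1*23^1*62323^1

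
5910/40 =147 + 3/4 = 147.75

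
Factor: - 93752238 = - 2^1*3^1*15625373^1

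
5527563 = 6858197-1330634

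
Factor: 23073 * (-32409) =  - 747772857  =  - 3^3*13^1*277^1*7691^1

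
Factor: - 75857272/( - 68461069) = 2^3*19^1*29^1* 67^( - 1)*17209^1*1021807^(-1)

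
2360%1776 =584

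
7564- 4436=3128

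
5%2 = 1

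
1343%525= 293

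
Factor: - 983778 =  - 2^1 *3^1 *113^1*1451^1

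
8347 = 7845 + 502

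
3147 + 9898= 13045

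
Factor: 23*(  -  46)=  - 2^1*23^2 = - 1058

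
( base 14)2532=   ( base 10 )6512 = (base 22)DA0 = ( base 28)88g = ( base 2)1100101110000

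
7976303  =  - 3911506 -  - 11887809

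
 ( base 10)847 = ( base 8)1517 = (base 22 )1GB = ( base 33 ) pm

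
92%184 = 92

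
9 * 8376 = 75384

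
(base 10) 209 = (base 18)bb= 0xD1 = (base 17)C5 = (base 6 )545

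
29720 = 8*3715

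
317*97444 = 30889748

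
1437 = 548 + 889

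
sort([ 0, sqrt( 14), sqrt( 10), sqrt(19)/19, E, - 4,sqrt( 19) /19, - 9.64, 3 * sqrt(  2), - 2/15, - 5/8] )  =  [ - 9.64, - 4, - 5/8, - 2/15,0, sqrt(19)/19, sqrt(19) /19, E, sqrt(10),sqrt(14),  3 * sqrt( 2) ]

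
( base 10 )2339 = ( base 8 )4443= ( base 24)41b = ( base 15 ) A5E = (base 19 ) 692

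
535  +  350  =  885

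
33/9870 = 11/3290 = 0.00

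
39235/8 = 39235/8=4904.38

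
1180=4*295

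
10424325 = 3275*3183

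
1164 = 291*4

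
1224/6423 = 408/2141 = 0.19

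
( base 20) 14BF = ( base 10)9835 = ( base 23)IDE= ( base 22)K71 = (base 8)23153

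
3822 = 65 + 3757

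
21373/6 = 21373/6 = 3562.17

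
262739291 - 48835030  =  213904261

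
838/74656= 419/37328 = 0.01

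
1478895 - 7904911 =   -  6426016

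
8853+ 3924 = 12777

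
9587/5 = 9587/5 = 1917.40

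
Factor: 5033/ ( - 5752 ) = - 7/8 = -2^( - 3 )*7^1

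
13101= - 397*( - 33)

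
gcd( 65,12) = 1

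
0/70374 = 0 = 0.00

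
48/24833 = 48/24833 = 0.00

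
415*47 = 19505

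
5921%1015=846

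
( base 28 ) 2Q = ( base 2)1010010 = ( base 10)82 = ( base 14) 5c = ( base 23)3d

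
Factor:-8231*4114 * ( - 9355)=2^1*5^1*11^2*17^1*1871^1*8231^1  =  316782134570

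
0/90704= 0 = 0.00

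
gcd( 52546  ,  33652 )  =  94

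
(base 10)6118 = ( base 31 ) 6BB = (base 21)DI7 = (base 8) 13746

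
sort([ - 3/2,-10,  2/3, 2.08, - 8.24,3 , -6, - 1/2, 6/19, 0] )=[ -10 , - 8.24,-6, - 3/2, - 1/2 , 0,6/19,2/3, 2.08, 3 ]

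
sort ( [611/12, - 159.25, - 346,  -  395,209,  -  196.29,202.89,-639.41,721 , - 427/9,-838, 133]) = [-838, - 639.41, - 395,- 346, - 196.29,-159.25,-427/9, 611/12,133,202.89,209,721 ] 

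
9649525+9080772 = 18730297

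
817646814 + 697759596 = 1515406410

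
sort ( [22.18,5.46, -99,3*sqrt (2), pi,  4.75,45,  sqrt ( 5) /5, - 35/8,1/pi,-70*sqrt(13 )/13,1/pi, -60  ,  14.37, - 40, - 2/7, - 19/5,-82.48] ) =[- 99, - 82.48, - 60, - 40,-70*sqrt( 13)/13 ,  -  35/8, - 19/5, - 2/7,1/pi,1/pi,sqrt (5 )/5,pi,3*sqrt (2),4.75,5.46,14.37,22.18,45] 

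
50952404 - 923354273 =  - 872401869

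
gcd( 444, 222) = 222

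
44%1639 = 44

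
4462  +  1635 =6097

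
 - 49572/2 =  - 24786 = -  24786.00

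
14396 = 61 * 236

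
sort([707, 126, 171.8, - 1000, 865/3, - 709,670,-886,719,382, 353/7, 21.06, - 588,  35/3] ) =[ - 1000, - 886, - 709, - 588, 35/3, 21.06, 353/7, 126,171.8 , 865/3 , 382, 670 , 707 , 719] 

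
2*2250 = 4500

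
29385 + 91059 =120444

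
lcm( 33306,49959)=99918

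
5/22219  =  5/22219 = 0.00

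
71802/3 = 23934 = 23934.00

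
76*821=62396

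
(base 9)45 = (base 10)41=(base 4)221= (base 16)29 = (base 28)1d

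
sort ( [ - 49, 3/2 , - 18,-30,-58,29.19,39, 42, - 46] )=[ -58,-49,-46,- 30, - 18, 3/2, 29.19,39, 42 ]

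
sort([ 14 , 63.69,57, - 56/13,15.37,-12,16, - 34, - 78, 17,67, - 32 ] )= [  -  78,-34, - 32, - 12, - 56/13,14 , 15.37,16,17, 57, 63.69,67 ] 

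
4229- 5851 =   -  1622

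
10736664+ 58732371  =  69469035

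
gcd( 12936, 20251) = 77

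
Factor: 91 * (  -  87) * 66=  - 522522 = - 2^1 * 3^2* 7^1*11^1 * 13^1 * 29^1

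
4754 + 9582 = 14336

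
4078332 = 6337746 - 2259414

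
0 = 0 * 7075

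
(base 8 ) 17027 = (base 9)11508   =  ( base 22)FK3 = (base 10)7703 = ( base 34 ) 6MJ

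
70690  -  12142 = 58548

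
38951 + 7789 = 46740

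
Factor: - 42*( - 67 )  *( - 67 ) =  - 2^1*3^1*7^1*67^2=- 188538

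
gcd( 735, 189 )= 21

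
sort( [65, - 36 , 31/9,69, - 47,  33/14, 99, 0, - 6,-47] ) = [- 47 , - 47, - 36, - 6, 0, 33/14, 31/9, 65,69,99]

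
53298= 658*81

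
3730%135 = 85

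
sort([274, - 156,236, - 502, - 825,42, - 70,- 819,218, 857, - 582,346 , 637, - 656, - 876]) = [-876, - 825, - 819,- 656,  -  582, - 502 , - 156, - 70,42, 218,  236,  274,346, 637, 857 ] 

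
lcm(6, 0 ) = 0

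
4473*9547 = 42703731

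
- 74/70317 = - 74/70317 = - 0.00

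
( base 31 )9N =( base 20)F2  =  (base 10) 302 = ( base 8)456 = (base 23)d3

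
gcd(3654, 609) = 609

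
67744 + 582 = 68326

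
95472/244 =391 + 17/61 = 391.28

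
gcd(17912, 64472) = 8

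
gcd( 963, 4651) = 1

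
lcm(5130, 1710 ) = 5130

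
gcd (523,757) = 1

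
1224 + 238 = 1462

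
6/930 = 1/155= 0.01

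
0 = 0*2006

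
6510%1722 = 1344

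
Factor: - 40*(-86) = 3440 = 2^4*5^1 * 43^1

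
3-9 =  - 6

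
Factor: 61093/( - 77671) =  - 199/253 = - 11^( - 1)*23^( - 1) * 199^1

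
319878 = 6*53313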